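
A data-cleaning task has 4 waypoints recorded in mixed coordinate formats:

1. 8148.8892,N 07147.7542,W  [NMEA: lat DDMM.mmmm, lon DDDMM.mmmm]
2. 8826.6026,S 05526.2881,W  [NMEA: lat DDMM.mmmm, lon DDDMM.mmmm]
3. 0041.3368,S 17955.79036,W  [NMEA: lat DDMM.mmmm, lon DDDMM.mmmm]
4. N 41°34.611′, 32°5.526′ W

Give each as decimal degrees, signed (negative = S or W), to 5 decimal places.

Point 1:
  φ: degrees = first 2 digits = 81, minutes = 48.8892; 81 + 48.8892/60 = 81.814820
  N → positive
  Lon: split at 3 digits → 071° and 47.7542′; 71 + 47.7542/60 = 71.795903
  W → negative
Point 2:
  Latitude: degrees = first 2 digits = 88, minutes = 26.6026; 88 + 26.6026/60 = 88.443377
  hemisphere S, so the sign is −
  Lon: degrees = first 3 digits = 55, minutes = 26.2881; 55 + 26.2881/60 = 55.438135
  W ⇒ negate
Point 3:
  Lat: degrees = first 2 digits = 0, minutes = 41.3368; 0 + 41.3368/60 = 0.688947
  hemisphere S, so the sign is −
  λ: degrees = first 3 digits = 179, minutes = 55.79036; 179 + 55.79036/60 = 179.929839
  W → negative
Point 4:
  Lat: 34.611′ = 0.576850°; total 41.576850
  N → positive
  λ: 5.526′ = 0.092100°; total 32.092100
  W → negative

1. 81.81482, -71.79590
2. -88.44338, -55.43814
3. -0.68895, -179.92984
4. 41.57685, -32.09210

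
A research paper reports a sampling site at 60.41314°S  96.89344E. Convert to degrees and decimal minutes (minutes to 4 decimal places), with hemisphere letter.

60° 24.7884′ S, 96° 53.6064′ E

φ: minutes = (60.413140 − 60) × 60 = 24.788400
λ: minutes = (96.893440 − 96) × 60 = 53.606400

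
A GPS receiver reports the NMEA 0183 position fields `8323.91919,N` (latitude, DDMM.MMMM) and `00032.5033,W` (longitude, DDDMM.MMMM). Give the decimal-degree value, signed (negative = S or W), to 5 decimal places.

83.39865, -0.54172

Latitude: split at 2 digits → 83° and 23.91919′; 83 + 23.91919/60 = 83.398653
N → positive
λ: split at 3 digits → 000° and 32.5033′; 0 + 32.5033/60 = 0.541722
hemisphere W, so the sign is −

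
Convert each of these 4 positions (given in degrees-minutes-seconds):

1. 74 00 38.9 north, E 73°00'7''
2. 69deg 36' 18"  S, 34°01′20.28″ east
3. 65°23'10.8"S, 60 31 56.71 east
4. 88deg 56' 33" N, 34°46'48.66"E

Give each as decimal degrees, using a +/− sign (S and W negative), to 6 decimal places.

1. 74.010806, 73.001944
2. -69.605000, 34.022300
3. -65.386333, 60.532419
4. 88.942500, 34.780183

Point 1:
  Lat: 0′ + 38.9″ = 0.64833′; 74 + 0.64833/60 = 74.0108056
  N → positive
  λ: 73° + 0/60 + 7/3600 = 73 + 0.000000 + 0.001944 = 73.0019444
  E ⇒ keep positive
Point 2:
  φ: 69° + 36/60 + 18/3600 = 69 + 0.600000 + 0.005000 = 69.6050000
  hemisphere S, so the sign is −
  λ: 1′ + 20.28″ = 1.33800′; 34 + 1.33800/60 = 34.0223000
  E ⇒ keep positive
Point 3:
  Lat: 65 + 23/60 + 10.8/3600 = 65.3863333
  hemisphere S, so the sign is −
  λ: 60 + 31/60 + 56.71/3600 = 60.5324194
  E ⇒ keep positive
Point 4:
  φ: 88° + 56/60 + 33/3600 = 88 + 0.933333 + 0.009167 = 88.9425000
  N ⇒ keep positive
  Lon: 46′ + 48.66″ = 46.81100′; 34 + 46.81100/60 = 34.7801833
  E ⇒ keep positive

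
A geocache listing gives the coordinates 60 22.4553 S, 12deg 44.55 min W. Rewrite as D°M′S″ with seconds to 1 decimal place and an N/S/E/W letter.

60°22′27.3″ S, 12°44′33.0″ W

Lat: fractional minutes 0.45530 × 60 = 27.318″
Lon: fractional minutes 0.55000 × 60 = 33.000″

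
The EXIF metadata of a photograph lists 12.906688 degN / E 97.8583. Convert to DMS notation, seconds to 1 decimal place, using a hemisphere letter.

12°54′24.1″ N, 97°51′29.9″ E

φ: whole degrees 12; 54.40128′ → 54′ and 24.077″
Longitude: whole degrees 97; 51.49800′ → 51′ and 29.880″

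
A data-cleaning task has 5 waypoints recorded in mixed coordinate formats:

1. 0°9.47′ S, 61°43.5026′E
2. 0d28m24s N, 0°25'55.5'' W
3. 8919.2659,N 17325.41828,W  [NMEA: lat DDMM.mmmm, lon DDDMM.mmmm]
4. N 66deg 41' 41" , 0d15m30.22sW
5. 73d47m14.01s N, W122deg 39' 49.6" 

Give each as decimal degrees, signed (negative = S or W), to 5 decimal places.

1. -0.15783, 61.72504
2. 0.47333, -0.43208
3. 89.32110, -173.42364
4. 66.69472, -0.25839
5. 73.78723, -122.66378

Point 1:
  Lat: 9.47′ = 0.157833°; total 0.157833
  S → negative
  Longitude: 43.5026′ = 0.725043°; total 61.725043
  E → positive
Point 2:
  φ: 0 + 28/60 + 24/3600 = 0.473333
  N ⇒ keep positive
  Longitude: 0 + 25/60 + 55.5/3600 = 0.432083
  W ⇒ negate
Point 3:
  Lat: degrees = first 2 digits = 89, minutes = 19.2659; 89 + 19.2659/60 = 89.321098
  N → positive
  λ: split at 3 digits → 173° and 25.41828′; 173 + 25.41828/60 = 173.423638
  hemisphere W, so the sign is −
Point 4:
  Lat: 66° + 41/60 + 41/3600 = 66 + 0.683333 + 0.011389 = 66.694722
  N → positive
  λ: 0 + 15/60 + 30.22/3600 = 0.258394
  hemisphere W, so the sign is −
Point 5:
  φ: 47′ + 14.01″ = 47.23350′; 73 + 47.23350/60 = 73.787225
  N → positive
  Lon: 122 + 39/60 + 49.6/3600 = 122.663778
  W → negative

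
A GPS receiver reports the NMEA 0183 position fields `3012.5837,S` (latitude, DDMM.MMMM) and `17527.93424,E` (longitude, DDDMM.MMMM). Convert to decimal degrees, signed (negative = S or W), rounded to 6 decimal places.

Latitude: degrees = first 2 digits = 30, minutes = 12.5837; 30 + 12.5837/60 = 30.2097283
S → negative
λ: degrees = first 3 digits = 175, minutes = 27.93424; 175 + 27.93424/60 = 175.4655707
E ⇒ keep positive

-30.209728, 175.465571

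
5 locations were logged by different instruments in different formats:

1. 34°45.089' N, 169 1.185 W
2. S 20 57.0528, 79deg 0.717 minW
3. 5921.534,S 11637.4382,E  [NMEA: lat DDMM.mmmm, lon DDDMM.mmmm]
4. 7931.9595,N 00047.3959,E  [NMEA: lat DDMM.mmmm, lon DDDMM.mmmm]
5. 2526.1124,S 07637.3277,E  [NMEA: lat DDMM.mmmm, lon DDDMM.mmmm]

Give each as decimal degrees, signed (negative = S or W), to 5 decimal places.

1. 34.75148, -169.01975
2. -20.95088, -79.01195
3. -59.35890, 116.62397
4. 79.53266, 0.78993
5. -25.43521, 76.62213

Point 1:
  φ: 34 + 45.089/60 = 34.751483
  N ⇒ keep positive
  Longitude: 169 + 1.185/60 = 169.019750
  W ⇒ negate
Point 2:
  Latitude: 57.0528′ = 0.950880°; total 20.950880
  S → negative
  λ: 79 + 0.717/60 = 79.011950
  W ⇒ negate
Point 3:
  Lat: split at 2 digits → 59° and 21.534′; 59 + 21.534/60 = 59.358900
  S → negative
  Longitude: degrees = first 3 digits = 116, minutes = 37.4382; 116 + 37.4382/60 = 116.623970
  E ⇒ keep positive
Point 4:
  Latitude: degrees = first 2 digits = 79, minutes = 31.9595; 79 + 31.9595/60 = 79.532658
  N → positive
  Longitude: split at 3 digits → 000° and 47.3959′; 0 + 47.3959/60 = 0.789932
  E ⇒ keep positive
Point 5:
  Lat: degrees = first 2 digits = 25, minutes = 26.1124; 25 + 26.1124/60 = 25.435207
  S ⇒ negate
  Longitude: split at 3 digits → 076° and 37.3277′; 76 + 37.3277/60 = 76.622128
  E ⇒ keep positive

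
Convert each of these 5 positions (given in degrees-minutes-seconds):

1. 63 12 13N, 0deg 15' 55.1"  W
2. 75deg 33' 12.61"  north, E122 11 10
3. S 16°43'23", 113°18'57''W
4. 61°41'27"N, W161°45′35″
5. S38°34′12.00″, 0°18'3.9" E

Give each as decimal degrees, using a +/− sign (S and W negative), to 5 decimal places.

Point 1:
  Latitude: 12′ + 13″ = 12.21667′; 63 + 12.21667/60 = 63.203611
  N → positive
  Lon: 0° + 15/60 + 55.1/3600 = 0 + 0.250000 + 0.015306 = 0.265306
  W → negative
Point 2:
  Latitude: 33′ + 12.61″ = 33.21017′; 75 + 33.21017/60 = 75.553503
  N ⇒ keep positive
  λ: 122 + 11/60 + 10/3600 = 122.186111
  E → positive
Point 3:
  Latitude: 16 + 43/60 + 23/3600 = 16.723056
  S ⇒ negate
  Lon: 18′ + 57″ = 18.95000′; 113 + 18.95000/60 = 113.315833
  hemisphere W, so the sign is −
Point 4:
  φ: 61° + 41/60 + 27/3600 = 61 + 0.683333 + 0.007500 = 61.690833
  N → positive
  λ: 45′ + 35″ = 45.58333′; 161 + 45.58333/60 = 161.759722
  W ⇒ negate
Point 5:
  φ: 38 + 34/60 + 12/3600 = 38.570000
  S → negative
  λ: 18′ + 3.9″ = 18.06500′; 0 + 18.06500/60 = 0.301083
  E → positive

1. 63.20361, -0.26531
2. 75.55350, 122.18611
3. -16.72306, -113.31583
4. 61.69083, -161.75972
5. -38.57000, 0.30108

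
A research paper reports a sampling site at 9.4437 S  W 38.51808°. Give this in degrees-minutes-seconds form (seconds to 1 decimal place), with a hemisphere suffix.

9°26′37.3″ S, 38°31′5.1″ W

φ: 0.443700 × 60 = 26.62200′ → 26′, remainder × 60 = 37.320″
Lon: 0.518080° → 31.08480′; 0.08480 × 60 = 5.088″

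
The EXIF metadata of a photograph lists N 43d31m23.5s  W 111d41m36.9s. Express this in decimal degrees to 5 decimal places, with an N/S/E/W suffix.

φ: 43° + 31/60 + 23.5/3600 = 43 + 0.516667 + 0.006528 = 43.523194
λ: 111° + 41/60 + 36.9/3600 = 111 + 0.683333 + 0.010250 = 111.693583

43.52319° N, 111.69358° W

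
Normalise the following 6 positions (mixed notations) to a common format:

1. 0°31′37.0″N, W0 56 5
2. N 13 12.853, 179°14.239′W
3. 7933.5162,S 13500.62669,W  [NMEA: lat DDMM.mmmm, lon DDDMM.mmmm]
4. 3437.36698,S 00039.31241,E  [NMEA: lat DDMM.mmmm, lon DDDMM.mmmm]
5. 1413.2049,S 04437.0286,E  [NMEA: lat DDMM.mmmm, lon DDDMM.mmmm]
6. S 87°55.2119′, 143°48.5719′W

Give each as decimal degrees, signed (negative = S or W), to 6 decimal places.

1. 0.526944, -0.934722
2. 13.214217, -179.237317
3. -79.558603, -135.010445
4. -34.622783, 0.655207
5. -14.220082, 44.617143
6. -87.920198, -143.809532

Point 1:
  Latitude: 0 + 31/60 + 37/3600 = 0.5269444
  N ⇒ keep positive
  λ: 0 + 56/60 + 5/3600 = 0.9347222
  hemisphere W, so the sign is −
Point 2:
  Latitude: 12.853′ = 0.214217°; total 13.2142167
  N → positive
  λ: 14.239′ = 0.237317°; total 179.2373167
  W → negative
Point 3:
  Lat: split at 2 digits → 79° and 33.5162′; 79 + 33.5162/60 = 79.5586033
  S → negative
  Lon: degrees = first 3 digits = 135, minutes = 0.62669; 135 + 0.62669/60 = 135.0104448
  W ⇒ negate
Point 4:
  Lat: split at 2 digits → 34° and 37.36698′; 34 + 37.36698/60 = 34.6227830
  S → negative
  λ: split at 3 digits → 000° and 39.31241′; 0 + 39.31241/60 = 0.6552068
  E → positive
Point 5:
  Latitude: degrees = first 2 digits = 14, minutes = 13.2049; 14 + 13.2049/60 = 14.2200817
  hemisphere S, so the sign is −
  λ: split at 3 digits → 044° and 37.0286′; 44 + 37.0286/60 = 44.6171433
  E ⇒ keep positive
Point 6:
  φ: 55.2119′ = 0.920198°; total 87.9201983
  hemisphere S, so the sign is −
  Lon: 48.5719′ = 0.809532°; total 143.8095317
  W → negative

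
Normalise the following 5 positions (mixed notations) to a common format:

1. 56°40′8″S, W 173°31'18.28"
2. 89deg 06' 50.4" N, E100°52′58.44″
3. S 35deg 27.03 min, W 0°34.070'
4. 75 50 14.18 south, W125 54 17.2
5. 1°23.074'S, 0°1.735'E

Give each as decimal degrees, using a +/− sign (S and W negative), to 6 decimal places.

Point 1:
  Latitude: 40′ + 8″ = 40.13333′; 56 + 40.13333/60 = 56.6688889
  S → negative
  Longitude: 31′ + 18.28″ = 31.30467′; 173 + 31.30467/60 = 173.5217444
  W → negative
Point 2:
  Latitude: 89 + 6/60 + 50.4/3600 = 89.1140000
  N → positive
  Longitude: 100° + 52/60 + 58.44/3600 = 100 + 0.866667 + 0.016233 = 100.8829000
  E → positive
Point 3:
  Latitude: 35 + 27.03/60 = 35.4505000
  hemisphere S, so the sign is −
  Longitude: 34.07′ = 0.567833°; total 0.5678333
  W ⇒ negate
Point 4:
  Latitude: 75° + 50/60 + 14.18/3600 = 75 + 0.833333 + 0.003939 = 75.8372722
  hemisphere S, so the sign is −
  λ: 54′ + 17.2″ = 54.28667′; 125 + 54.28667/60 = 125.9047778
  hemisphere W, so the sign is −
Point 5:
  Latitude: 1 + 23.074/60 = 1.3845667
  S ⇒ negate
  Lon: 0 + 1.735/60 = 0.0289167
  E → positive

1. -56.668889, -173.521744
2. 89.114000, 100.882900
3. -35.450500, -0.567833
4. -75.837272, -125.904778
5. -1.384567, 0.028917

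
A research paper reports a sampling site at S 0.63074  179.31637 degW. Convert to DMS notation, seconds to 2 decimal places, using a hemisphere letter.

0°37′50.66″ S, 179°18′58.93″ W

Latitude: 0.630740 × 60 = 37.84440′ → 37′, remainder × 60 = 50.6640″
Lon: 0.316370° → 18.98220′; 0.98220 × 60 = 58.9320″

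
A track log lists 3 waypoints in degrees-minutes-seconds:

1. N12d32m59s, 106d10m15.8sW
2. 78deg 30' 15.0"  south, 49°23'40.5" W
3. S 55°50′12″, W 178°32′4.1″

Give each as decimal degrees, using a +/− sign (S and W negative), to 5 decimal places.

1. 12.54972, -106.17106
2. -78.50417, -49.39458
3. -55.83667, -178.53447

Point 1:
  Latitude: 12° + 32/60 + 59/3600 = 12 + 0.533333 + 0.016389 = 12.549722
  N ⇒ keep positive
  Lon: 106° + 10/60 + 15.8/3600 = 106 + 0.166667 + 0.004389 = 106.171056
  W → negative
Point 2:
  φ: 78 + 30/60 + 15/3600 = 78.504167
  hemisphere S, so the sign is −
  Lon: 49° + 23/60 + 40.5/3600 = 49 + 0.383333 + 0.011250 = 49.394583
  hemisphere W, so the sign is −
Point 3:
  Latitude: 55° + 50/60 + 12/3600 = 55 + 0.833333 + 0.003333 = 55.836667
  S ⇒ negate
  Longitude: 32′ + 4.1″ = 32.06833′; 178 + 32.06833/60 = 178.534472
  W → negative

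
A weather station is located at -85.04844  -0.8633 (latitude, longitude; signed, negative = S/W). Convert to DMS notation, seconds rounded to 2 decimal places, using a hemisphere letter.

85°02′54.38″ S, 0°51′47.88″ W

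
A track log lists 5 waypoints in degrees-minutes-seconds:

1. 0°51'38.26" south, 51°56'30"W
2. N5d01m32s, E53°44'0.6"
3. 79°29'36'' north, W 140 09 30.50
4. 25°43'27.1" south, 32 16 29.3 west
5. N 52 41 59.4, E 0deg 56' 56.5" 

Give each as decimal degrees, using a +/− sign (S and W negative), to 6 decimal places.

1. -0.860628, -51.941667
2. 5.025556, 53.733500
3. 79.493333, -140.158472
4. -25.724194, -32.274806
5. 52.699833, 0.949028

Point 1:
  Latitude: 0° + 51/60 + 38.26/3600 = 0 + 0.850000 + 0.010628 = 0.8606278
  S → negative
  Longitude: 51° + 56/60 + 30/3600 = 51 + 0.933333 + 0.008333 = 51.9416667
  W → negative
Point 2:
  Lat: 5° + 1/60 + 32/3600 = 5 + 0.016667 + 0.008889 = 5.0255556
  N → positive
  Longitude: 53° + 44/60 + 0.6/3600 = 53 + 0.733333 + 0.000167 = 53.7335000
  E ⇒ keep positive
Point 3:
  φ: 79° + 29/60 + 36/3600 = 79 + 0.483333 + 0.010000 = 79.4933333
  N → positive
  Longitude: 9′ + 30.5″ = 9.50833′; 140 + 9.50833/60 = 140.1584722
  W → negative
Point 4:
  φ: 43′ + 27.1″ = 43.45167′; 25 + 43.45167/60 = 25.7241944
  S ⇒ negate
  λ: 32° + 16/60 + 29.3/3600 = 32 + 0.266667 + 0.008139 = 32.2748056
  W ⇒ negate
Point 5:
  φ: 52 + 41/60 + 59.4/3600 = 52.6998333
  N ⇒ keep positive
  Lon: 56′ + 56.5″ = 56.94167′; 0 + 56.94167/60 = 0.9490278
  E → positive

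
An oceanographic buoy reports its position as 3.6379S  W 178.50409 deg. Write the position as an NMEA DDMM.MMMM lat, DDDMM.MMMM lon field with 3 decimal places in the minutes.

φ: fractional part 0.637900 → 38.27400 minutes
Longitude: minutes = (178.504090 − 178) × 60 = 30.24540

0338.274,S / 17830.245,W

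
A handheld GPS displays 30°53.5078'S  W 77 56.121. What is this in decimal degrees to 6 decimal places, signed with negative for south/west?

Lat: 30 + 53.5078/60 = 30.8917967
S → negative
Longitude: 77 + 56.121/60 = 77.9353500
hemisphere W, so the sign is −

-30.891797, -77.935350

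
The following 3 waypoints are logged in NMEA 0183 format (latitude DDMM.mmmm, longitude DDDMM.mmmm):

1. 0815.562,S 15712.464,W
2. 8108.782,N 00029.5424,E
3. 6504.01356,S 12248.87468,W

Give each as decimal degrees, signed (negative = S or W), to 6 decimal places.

1. -8.259367, -157.207733
2. 81.146367, 0.492373
3. -65.066893, -122.814578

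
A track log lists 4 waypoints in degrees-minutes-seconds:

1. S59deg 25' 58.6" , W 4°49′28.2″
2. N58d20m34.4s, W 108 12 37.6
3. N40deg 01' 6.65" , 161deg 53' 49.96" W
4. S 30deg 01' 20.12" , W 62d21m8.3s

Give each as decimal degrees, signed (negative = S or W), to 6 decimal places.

Point 1:
  Lat: 25′ + 58.6″ = 25.97667′; 59 + 25.97667/60 = 59.4329444
  hemisphere S, so the sign is −
  λ: 4 + 49/60 + 28.2/3600 = 4.8245000
  hemisphere W, so the sign is −
Point 2:
  Lat: 58° + 20/60 + 34.4/3600 = 58 + 0.333333 + 0.009556 = 58.3428889
  N → positive
  Longitude: 12′ + 37.6″ = 12.62667′; 108 + 12.62667/60 = 108.2104444
  W ⇒ negate
Point 3:
  Latitude: 1′ + 6.65″ = 1.11083′; 40 + 1.11083/60 = 40.0185139
  N ⇒ keep positive
  λ: 161° + 53/60 + 49.96/3600 = 161 + 0.883333 + 0.013878 = 161.8972111
  hemisphere W, so the sign is −
Point 4:
  Latitude: 30 + 1/60 + 20.12/3600 = 30.0222556
  S → negative
  λ: 62° + 21/60 + 8.3/3600 = 62 + 0.350000 + 0.002306 = 62.3523056
  hemisphere W, so the sign is −

1. -59.432944, -4.824500
2. 58.342889, -108.210444
3. 40.018514, -161.897211
4. -30.022256, -62.352306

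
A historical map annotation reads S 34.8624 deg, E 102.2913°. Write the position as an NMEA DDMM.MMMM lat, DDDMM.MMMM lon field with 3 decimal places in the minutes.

3451.744,S / 10217.478,E

Latitude: fractional part 0.862400 → 51.74400 minutes
Lon: 102° + 0.291300 × 60 = 102° 17.47800′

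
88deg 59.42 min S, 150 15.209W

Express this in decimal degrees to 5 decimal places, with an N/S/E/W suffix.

φ: 88 + 59.42/60 = 88.990333
Longitude: 15.209′ = 0.253483°; total 150.253483

88.99033° S, 150.25348° W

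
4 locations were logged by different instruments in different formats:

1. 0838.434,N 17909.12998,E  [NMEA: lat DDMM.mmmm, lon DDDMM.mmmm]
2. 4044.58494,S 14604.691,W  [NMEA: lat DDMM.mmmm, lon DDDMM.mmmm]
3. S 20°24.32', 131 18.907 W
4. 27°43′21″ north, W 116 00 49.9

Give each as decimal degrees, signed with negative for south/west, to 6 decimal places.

1. 8.640567, 179.152166
2. -40.743082, -146.078183
3. -20.405333, -131.315117
4. 27.722500, -116.013861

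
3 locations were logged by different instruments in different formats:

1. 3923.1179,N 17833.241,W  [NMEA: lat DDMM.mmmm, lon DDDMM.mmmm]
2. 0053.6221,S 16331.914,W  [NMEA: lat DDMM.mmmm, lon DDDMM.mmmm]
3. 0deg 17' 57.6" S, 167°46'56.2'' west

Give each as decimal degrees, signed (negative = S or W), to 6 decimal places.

Point 1:
  φ: split at 2 digits → 39° and 23.1179′; 39 + 23.1179/60 = 39.3852983
  N → positive
  λ: degrees = first 3 digits = 178, minutes = 33.241; 178 + 33.241/60 = 178.5540167
  hemisphere W, so the sign is −
Point 2:
  Latitude: degrees = first 2 digits = 0, minutes = 53.6221; 0 + 53.6221/60 = 0.8937017
  S → negative
  λ: degrees = first 3 digits = 163, minutes = 31.914; 163 + 31.914/60 = 163.5319000
  W ⇒ negate
Point 3:
  φ: 0 + 17/60 + 57.6/3600 = 0.2993333
  S ⇒ negate
  λ: 46′ + 56.2″ = 46.93667′; 167 + 46.93667/60 = 167.7822778
  W → negative

1. 39.385298, -178.554017
2. -0.893702, -163.531900
3. -0.299333, -167.782278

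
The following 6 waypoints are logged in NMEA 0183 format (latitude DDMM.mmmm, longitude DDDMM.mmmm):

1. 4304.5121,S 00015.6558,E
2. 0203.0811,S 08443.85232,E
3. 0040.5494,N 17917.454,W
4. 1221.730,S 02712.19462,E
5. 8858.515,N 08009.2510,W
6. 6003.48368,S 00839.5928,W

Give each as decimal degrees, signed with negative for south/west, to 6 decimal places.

Point 1:
  φ: split at 2 digits → 43° and 4.5121′; 43 + 4.5121/60 = 43.0752017
  hemisphere S, so the sign is −
  λ: degrees = first 3 digits = 0, minutes = 15.6558; 0 + 15.6558/60 = 0.2609300
  E ⇒ keep positive
Point 2:
  Latitude: degrees = first 2 digits = 2, minutes = 3.0811; 2 + 3.0811/60 = 2.0513517
  S ⇒ negate
  λ: degrees = first 3 digits = 84, minutes = 43.85232; 84 + 43.85232/60 = 84.7308720
  E → positive
Point 3:
  Latitude: degrees = first 2 digits = 0, minutes = 40.5494; 0 + 40.5494/60 = 0.6758233
  N ⇒ keep positive
  Longitude: split at 3 digits → 179° and 17.454′; 179 + 17.454/60 = 179.2909000
  hemisphere W, so the sign is −
Point 4:
  Latitude: split at 2 digits → 12° and 21.73′; 12 + 21.73/60 = 12.3621667
  S → negative
  Longitude: split at 3 digits → 027° and 12.19462′; 27 + 12.19462/60 = 27.2032437
  E → positive
Point 5:
  Latitude: degrees = first 2 digits = 88, minutes = 58.515; 88 + 58.515/60 = 88.9752500
  N ⇒ keep positive
  Longitude: split at 3 digits → 080° and 9.251′; 80 + 9.251/60 = 80.1541833
  W ⇒ negate
Point 6:
  Latitude: degrees = first 2 digits = 60, minutes = 3.48368; 60 + 3.48368/60 = 60.0580613
  S → negative
  Lon: split at 3 digits → 008° and 39.5928′; 8 + 39.5928/60 = 8.6598800
  hemisphere W, so the sign is −

1. -43.075202, 0.260930
2. -2.051352, 84.730872
3. 0.675823, -179.290900
4. -12.362167, 27.203244
5. 88.975250, -80.154183
6. -60.058061, -8.659880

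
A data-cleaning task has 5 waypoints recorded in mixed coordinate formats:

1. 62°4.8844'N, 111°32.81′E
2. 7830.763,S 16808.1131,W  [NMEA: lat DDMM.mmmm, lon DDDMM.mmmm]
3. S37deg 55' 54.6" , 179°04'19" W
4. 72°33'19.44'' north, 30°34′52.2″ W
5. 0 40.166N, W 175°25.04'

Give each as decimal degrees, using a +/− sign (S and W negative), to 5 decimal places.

1. 62.08141, 111.54683
2. -78.51272, -168.13522
3. -37.93183, -179.07194
4. 72.55540, -30.58117
5. 0.66943, -175.41733

Point 1:
  Lat: 62 + 4.8844/60 = 62.081407
  N ⇒ keep positive
  λ: 32.81′ = 0.546833°; total 111.546833
  E → positive
Point 2:
  Latitude: degrees = first 2 digits = 78, minutes = 30.763; 78 + 30.763/60 = 78.512717
  hemisphere S, so the sign is −
  λ: degrees = first 3 digits = 168, minutes = 8.1131; 168 + 8.1131/60 = 168.135218
  W ⇒ negate
Point 3:
  φ: 37° + 55/60 + 54.6/3600 = 37 + 0.916667 + 0.015167 = 37.931833
  hemisphere S, so the sign is −
  λ: 179 + 4/60 + 19/3600 = 179.071944
  W ⇒ negate
Point 4:
  φ: 72° + 33/60 + 19.44/3600 = 72 + 0.550000 + 0.005400 = 72.555400
  N ⇒ keep positive
  Lon: 30° + 34/60 + 52.2/3600 = 30 + 0.566667 + 0.014500 = 30.581167
  W → negative
Point 5:
  Lat: 40.166′ = 0.669433°; total 0.669433
  N → positive
  λ: 175 + 25.04/60 = 175.417333
  W → negative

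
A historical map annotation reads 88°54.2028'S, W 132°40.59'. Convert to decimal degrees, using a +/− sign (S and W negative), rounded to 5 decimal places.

-88.90338, -132.67650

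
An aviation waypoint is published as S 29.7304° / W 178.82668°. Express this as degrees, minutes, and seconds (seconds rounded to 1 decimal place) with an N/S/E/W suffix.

Latitude: whole degrees 29; 43.82400′ → 43′ and 49.440″
Lon: 0.826680° → 49.60080′; 0.60080 × 60 = 36.048″

29°43′49.4″ S, 178°49′36.0″ W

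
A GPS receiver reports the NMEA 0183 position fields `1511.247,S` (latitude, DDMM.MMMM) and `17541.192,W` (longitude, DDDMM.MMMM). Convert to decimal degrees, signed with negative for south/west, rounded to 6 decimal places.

φ: split at 2 digits → 15° and 11.247′; 15 + 11.247/60 = 15.1874500
S → negative
Lon: split at 3 digits → 175° and 41.192′; 175 + 41.192/60 = 175.6865333
W ⇒ negate

-15.187450, -175.686533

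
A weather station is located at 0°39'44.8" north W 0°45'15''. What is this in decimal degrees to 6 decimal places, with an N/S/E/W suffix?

φ: 39′ + 44.8″ = 39.74667′; 0 + 39.74667/60 = 0.6624444
Longitude: 0° + 45/60 + 15/3600 = 0 + 0.750000 + 0.004167 = 0.7541667

0.662444° N, 0.754167° W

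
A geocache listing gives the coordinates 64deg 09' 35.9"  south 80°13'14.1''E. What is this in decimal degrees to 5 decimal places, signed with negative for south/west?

-64.15997, 80.22058

Latitude: 64 + 9/60 + 35.9/3600 = 64.159972
hemisphere S, so the sign is −
Longitude: 80° + 13/60 + 14.1/3600 = 80 + 0.216667 + 0.003917 = 80.220583
E ⇒ keep positive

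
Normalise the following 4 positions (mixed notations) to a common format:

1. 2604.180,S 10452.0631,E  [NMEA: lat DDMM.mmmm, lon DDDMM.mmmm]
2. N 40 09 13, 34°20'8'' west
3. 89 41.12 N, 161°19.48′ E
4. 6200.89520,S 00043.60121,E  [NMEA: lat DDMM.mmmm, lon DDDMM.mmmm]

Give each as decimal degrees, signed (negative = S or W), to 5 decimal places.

Point 1:
  Latitude: degrees = first 2 digits = 26, minutes = 4.18; 26 + 4.18/60 = 26.069667
  S ⇒ negate
  λ: split at 3 digits → 104° and 52.0631′; 104 + 52.0631/60 = 104.867718
  E → positive
Point 2:
  φ: 9′ + 13″ = 9.21667′; 40 + 9.21667/60 = 40.153611
  N ⇒ keep positive
  Longitude: 34° + 20/60 + 8/3600 = 34 + 0.333333 + 0.002222 = 34.335556
  W → negative
Point 3:
  Latitude: 89 + 41.12/60 = 89.685333
  N → positive
  Lon: 19.48′ = 0.324667°; total 161.324667
  E ⇒ keep positive
Point 4:
  φ: split at 2 digits → 62° and 0.8952′; 62 + 0.8952/60 = 62.014920
  S ⇒ negate
  Lon: split at 3 digits → 000° and 43.60121′; 0 + 43.60121/60 = 0.726687
  E ⇒ keep positive

1. -26.06967, 104.86772
2. 40.15361, -34.33556
3. 89.68533, 161.32467
4. -62.01492, 0.72669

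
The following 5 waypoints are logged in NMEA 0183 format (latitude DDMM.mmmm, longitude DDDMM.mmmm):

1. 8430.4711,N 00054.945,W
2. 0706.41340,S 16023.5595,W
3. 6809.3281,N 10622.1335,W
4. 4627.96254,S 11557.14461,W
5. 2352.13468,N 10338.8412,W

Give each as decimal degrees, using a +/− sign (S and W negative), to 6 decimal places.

1. 84.507852, -0.915750
2. -7.106890, -160.392658
3. 68.155468, -106.368892
4. -46.466042, -115.952410
5. 23.868911, -103.647353

Point 1:
  φ: degrees = first 2 digits = 84, minutes = 30.4711; 84 + 30.4711/60 = 84.5078517
  N → positive
  λ: split at 3 digits → 000° and 54.945′; 0 + 54.945/60 = 0.9157500
  hemisphere W, so the sign is −
Point 2:
  Latitude: split at 2 digits → 07° and 6.4134′; 7 + 6.4134/60 = 7.1068900
  S ⇒ negate
  λ: degrees = first 3 digits = 160, minutes = 23.5595; 160 + 23.5595/60 = 160.3926583
  hemisphere W, so the sign is −
Point 3:
  Latitude: degrees = first 2 digits = 68, minutes = 9.3281; 68 + 9.3281/60 = 68.1554683
  N → positive
  λ: degrees = first 3 digits = 106, minutes = 22.1335; 106 + 22.1335/60 = 106.3688917
  W → negative
Point 4:
  Latitude: degrees = first 2 digits = 46, minutes = 27.96254; 46 + 27.96254/60 = 46.4660423
  S → negative
  Lon: split at 3 digits → 115° and 57.14461′; 115 + 57.14461/60 = 115.9524102
  W → negative
Point 5:
  Lat: split at 2 digits → 23° and 52.13468′; 23 + 52.13468/60 = 23.8689113
  N → positive
  Longitude: degrees = first 3 digits = 103, minutes = 38.8412; 103 + 38.8412/60 = 103.6473533
  hemisphere W, so the sign is −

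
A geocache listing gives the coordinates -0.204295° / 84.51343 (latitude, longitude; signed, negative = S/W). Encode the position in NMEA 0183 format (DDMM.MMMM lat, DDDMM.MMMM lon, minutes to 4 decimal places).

Latitude is negative → S; |value| = 0.204295
Latitude: fractional part 0.204295 → 12.257700 minutes
λ: minutes = (84.513430 − 84) × 60 = 30.805800

0012.2577,S / 08430.8058,E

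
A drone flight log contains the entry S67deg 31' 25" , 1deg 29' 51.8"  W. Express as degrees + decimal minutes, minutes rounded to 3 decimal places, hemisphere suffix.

67° 31.417′ S, 1° 29.863′ W

Lat: 31 + 25/60 = 31.41667′
λ: 29 + 51.8/60 = 29.86333′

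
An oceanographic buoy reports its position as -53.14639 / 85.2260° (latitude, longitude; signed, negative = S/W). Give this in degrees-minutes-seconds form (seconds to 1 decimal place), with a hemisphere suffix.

53°08′47.0″ S, 85°13′33.6″ E

Latitude is negative → S; |value| = 53.146390
Latitude: 0.146390 × 60 = 8.78340′ → 8′, remainder × 60 = 47.004″
Longitude: 0.226000° → 13.56000′; 0.56000 × 60 = 33.600″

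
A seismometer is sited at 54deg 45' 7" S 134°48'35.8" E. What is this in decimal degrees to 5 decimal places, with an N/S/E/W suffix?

Lat: 45′ + 7″ = 45.11667′; 54 + 45.11667/60 = 54.751944
Lon: 134 + 48/60 + 35.8/3600 = 134.809944

54.75194° S, 134.80994° E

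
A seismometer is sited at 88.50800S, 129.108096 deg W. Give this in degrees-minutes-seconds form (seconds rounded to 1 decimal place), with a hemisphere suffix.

88°30′28.8″ S, 129°06′29.1″ W

φ: whole degrees 88; 30.48000′ → 30′ and 28.800″
Longitude: whole degrees 129; 6.48576′ → 6′ and 29.146″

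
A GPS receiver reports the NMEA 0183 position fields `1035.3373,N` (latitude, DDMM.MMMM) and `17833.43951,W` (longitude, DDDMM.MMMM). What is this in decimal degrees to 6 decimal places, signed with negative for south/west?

φ: split at 2 digits → 10° and 35.3373′; 10 + 35.3373/60 = 10.5889550
N → positive
λ: degrees = first 3 digits = 178, minutes = 33.43951; 178 + 33.43951/60 = 178.5573252
W ⇒ negate

10.588955, -178.557325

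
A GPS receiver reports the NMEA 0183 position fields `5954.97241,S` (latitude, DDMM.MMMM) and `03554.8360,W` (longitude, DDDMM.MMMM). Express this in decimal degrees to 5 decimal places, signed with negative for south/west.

-59.91621, -35.91393

Lat: degrees = first 2 digits = 59, minutes = 54.97241; 59 + 54.97241/60 = 59.916207
S → negative
Longitude: split at 3 digits → 035° and 54.836′; 35 + 54.836/60 = 35.913933
W ⇒ negate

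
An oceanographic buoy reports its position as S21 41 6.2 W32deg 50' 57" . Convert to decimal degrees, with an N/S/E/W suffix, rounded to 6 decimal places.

φ: 41′ + 6.2″ = 41.10333′; 21 + 41.10333/60 = 21.6850556
Longitude: 32 + 50/60 + 57/3600 = 32.8491667

21.685056° S, 32.849167° W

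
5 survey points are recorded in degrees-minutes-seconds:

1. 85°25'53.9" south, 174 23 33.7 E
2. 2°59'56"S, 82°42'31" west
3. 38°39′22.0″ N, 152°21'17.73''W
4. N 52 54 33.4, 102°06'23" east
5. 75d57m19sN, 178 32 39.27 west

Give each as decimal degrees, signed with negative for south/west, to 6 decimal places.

1. -85.431639, 174.392694
2. -2.998889, -82.708611
3. 38.656111, -152.354925
4. 52.909278, 102.106389
5. 75.955278, -178.544242

Point 1:
  φ: 25′ + 53.9″ = 25.89833′; 85 + 25.89833/60 = 85.4316389
  S ⇒ negate
  Longitude: 174 + 23/60 + 33.7/3600 = 174.3926944
  E → positive
Point 2:
  Lat: 2° + 59/60 + 56/3600 = 2 + 0.983333 + 0.015556 = 2.9988889
  S ⇒ negate
  Longitude: 82 + 42/60 + 31/3600 = 82.7086111
  W → negative
Point 3:
  Latitude: 38° + 39/60 + 22/3600 = 38 + 0.650000 + 0.006111 = 38.6561111
  N → positive
  Longitude: 21′ + 17.73″ = 21.29550′; 152 + 21.29550/60 = 152.3549250
  W ⇒ negate
Point 4:
  φ: 52 + 54/60 + 33.4/3600 = 52.9092778
  N → positive
  Lon: 102° + 6/60 + 23/3600 = 102 + 0.100000 + 0.006389 = 102.1063889
  E → positive
Point 5:
  φ: 57′ + 19″ = 57.31667′; 75 + 57.31667/60 = 75.9552778
  N → positive
  λ: 32′ + 39.27″ = 32.65450′; 178 + 32.65450/60 = 178.5442417
  hemisphere W, so the sign is −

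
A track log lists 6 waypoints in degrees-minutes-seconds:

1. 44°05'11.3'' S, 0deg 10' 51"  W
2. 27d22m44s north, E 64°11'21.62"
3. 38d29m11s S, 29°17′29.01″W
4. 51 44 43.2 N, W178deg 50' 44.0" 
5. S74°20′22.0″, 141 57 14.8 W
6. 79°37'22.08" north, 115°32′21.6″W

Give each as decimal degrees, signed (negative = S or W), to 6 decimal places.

Point 1:
  Latitude: 44 + 5/60 + 11.3/3600 = 44.0864722
  S → negative
  Lon: 0° + 10/60 + 51/3600 = 0 + 0.166667 + 0.014167 = 0.1808333
  W → negative
Point 2:
  φ: 22′ + 44″ = 22.73333′; 27 + 22.73333/60 = 27.3788889
  N → positive
  λ: 64 + 11/60 + 21.62/3600 = 64.1893389
  E ⇒ keep positive
Point 3:
  φ: 29′ + 11″ = 29.18333′; 38 + 29.18333/60 = 38.4863889
  S ⇒ negate
  λ: 29° + 17/60 + 29.01/3600 = 29 + 0.283333 + 0.008058 = 29.2913917
  hemisphere W, so the sign is −
Point 4:
  Lat: 51° + 44/60 + 43.2/3600 = 51 + 0.733333 + 0.012000 = 51.7453333
  N ⇒ keep positive
  Lon: 178 + 50/60 + 44/3600 = 178.8455556
  W ⇒ negate
Point 5:
  Lat: 20′ + 22″ = 20.36667′; 74 + 20.36667/60 = 74.3394444
  hemisphere S, so the sign is −
  λ: 57′ + 14.8″ = 57.24667′; 141 + 57.24667/60 = 141.9541111
  W ⇒ negate
Point 6:
  φ: 79° + 37/60 + 22.08/3600 = 79 + 0.616667 + 0.006133 = 79.6228000
  N → positive
  Longitude: 115 + 32/60 + 21.6/3600 = 115.5393333
  W ⇒ negate

1. -44.086472, -0.180833
2. 27.378889, 64.189339
3. -38.486389, -29.291392
4. 51.745333, -178.845556
5. -74.339444, -141.954111
6. 79.622800, -115.539333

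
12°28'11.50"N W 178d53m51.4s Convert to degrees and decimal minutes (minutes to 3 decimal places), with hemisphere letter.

Lat: seconds/60 = 0.19167; minutes = 28 + 0.19167 = 28.19167
Lon: seconds/60 = 0.85667; minutes = 53 + 0.85667 = 53.85667

12° 28.192′ N, 178° 53.857′ W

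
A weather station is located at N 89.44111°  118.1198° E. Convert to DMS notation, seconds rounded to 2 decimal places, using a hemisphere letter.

Latitude: 0.441110 × 60 = 26.46660′ → 26′, remainder × 60 = 27.9960″
Lon: 0.119800° → 7.18800′; 0.18800 × 60 = 11.2800″

89°26′28.00″ N, 118°07′11.28″ E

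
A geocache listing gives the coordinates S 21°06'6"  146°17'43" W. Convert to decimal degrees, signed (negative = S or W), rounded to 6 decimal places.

-21.101667, -146.295278

φ: 6′ + 6″ = 6.10000′; 21 + 6.10000/60 = 21.1016667
hemisphere S, so the sign is −
λ: 146 + 17/60 + 43/3600 = 146.2952778
hemisphere W, so the sign is −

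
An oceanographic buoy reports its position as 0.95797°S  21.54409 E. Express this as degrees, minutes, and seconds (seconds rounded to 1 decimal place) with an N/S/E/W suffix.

0°57′28.7″ S, 21°32′38.7″ E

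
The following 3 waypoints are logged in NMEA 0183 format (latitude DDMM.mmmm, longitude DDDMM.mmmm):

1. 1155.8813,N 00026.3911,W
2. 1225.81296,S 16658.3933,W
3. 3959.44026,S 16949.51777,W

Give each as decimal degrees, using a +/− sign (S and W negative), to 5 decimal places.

1. 11.93136, -0.43985
2. -12.43022, -166.97322
3. -39.99067, -169.82530

Point 1:
  φ: split at 2 digits → 11° and 55.8813′; 11 + 55.8813/60 = 11.931355
  N → positive
  λ: degrees = first 3 digits = 0, minutes = 26.3911; 0 + 26.3911/60 = 0.439852
  W → negative
Point 2:
  φ: degrees = first 2 digits = 12, minutes = 25.81296; 12 + 25.81296/60 = 12.430216
  hemisphere S, so the sign is −
  Lon: split at 3 digits → 166° and 58.3933′; 166 + 58.3933/60 = 166.973222
  W ⇒ negate
Point 3:
  Latitude: split at 2 digits → 39° and 59.44026′; 39 + 59.44026/60 = 39.990671
  S ⇒ negate
  Longitude: degrees = first 3 digits = 169, minutes = 49.51777; 169 + 49.51777/60 = 169.825296
  W ⇒ negate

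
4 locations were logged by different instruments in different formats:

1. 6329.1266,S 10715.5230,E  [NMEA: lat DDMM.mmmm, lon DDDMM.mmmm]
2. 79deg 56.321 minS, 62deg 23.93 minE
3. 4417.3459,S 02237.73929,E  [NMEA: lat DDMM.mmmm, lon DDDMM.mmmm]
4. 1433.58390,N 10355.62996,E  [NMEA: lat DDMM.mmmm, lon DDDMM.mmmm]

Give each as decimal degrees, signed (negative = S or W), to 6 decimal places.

Point 1:
  Latitude: degrees = first 2 digits = 63, minutes = 29.1266; 63 + 29.1266/60 = 63.4854433
  S → negative
  λ: split at 3 digits → 107° and 15.523′; 107 + 15.523/60 = 107.2587167
  E ⇒ keep positive
Point 2:
  Latitude: 79 + 56.321/60 = 79.9386833
  hemisphere S, so the sign is −
  λ: 23.93′ = 0.398833°; total 62.3988333
  E → positive
Point 3:
  Lat: split at 2 digits → 44° and 17.3459′; 44 + 17.3459/60 = 44.2890983
  S ⇒ negate
  Lon: degrees = first 3 digits = 22, minutes = 37.73929; 22 + 37.73929/60 = 22.6289882
  E → positive
Point 4:
  Latitude: degrees = first 2 digits = 14, minutes = 33.5839; 14 + 33.5839/60 = 14.5597317
  N → positive
  λ: split at 3 digits → 103° and 55.62996′; 103 + 55.62996/60 = 103.9271660
  E ⇒ keep positive

1. -63.485443, 107.258717
2. -79.938683, 62.398833
3. -44.289098, 22.628988
4. 14.559732, 103.927166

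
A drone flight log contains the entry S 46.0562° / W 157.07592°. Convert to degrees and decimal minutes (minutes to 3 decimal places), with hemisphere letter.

Latitude: fractional part 0.056200 → 3.37200 minutes
λ: 157° + 0.075920 × 60 = 157° 4.55520′

46° 3.372′ S, 157° 4.555′ W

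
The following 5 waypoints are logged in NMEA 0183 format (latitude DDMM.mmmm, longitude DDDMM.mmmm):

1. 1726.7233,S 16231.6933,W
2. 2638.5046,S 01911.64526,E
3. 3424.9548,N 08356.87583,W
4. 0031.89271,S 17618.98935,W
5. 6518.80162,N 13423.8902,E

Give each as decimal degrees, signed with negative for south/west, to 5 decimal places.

Point 1:
  Lat: split at 2 digits → 17° and 26.7233′; 17 + 26.7233/60 = 17.445388
  S → negative
  λ: degrees = first 3 digits = 162, minutes = 31.6933; 162 + 31.6933/60 = 162.528222
  hemisphere W, so the sign is −
Point 2:
  φ: split at 2 digits → 26° and 38.5046′; 26 + 38.5046/60 = 26.641743
  S ⇒ negate
  Longitude: split at 3 digits → 019° and 11.64526′; 19 + 11.64526/60 = 19.194088
  E ⇒ keep positive
Point 3:
  Latitude: split at 2 digits → 34° and 24.9548′; 34 + 24.9548/60 = 34.415913
  N → positive
  Longitude: degrees = first 3 digits = 83, minutes = 56.87583; 83 + 56.87583/60 = 83.947931
  W → negative
Point 4:
  φ: split at 2 digits → 00° and 31.89271′; 0 + 31.89271/60 = 0.531545
  S → negative
  Lon: degrees = first 3 digits = 176, minutes = 18.98935; 176 + 18.98935/60 = 176.316489
  W → negative
Point 5:
  φ: degrees = first 2 digits = 65, minutes = 18.80162; 65 + 18.80162/60 = 65.313360
  N → positive
  λ: degrees = first 3 digits = 134, minutes = 23.8902; 134 + 23.8902/60 = 134.398170
  E → positive

1. -17.44539, -162.52822
2. -26.64174, 19.19409
3. 34.41591, -83.94793
4. -0.53155, -176.31649
5. 65.31336, 134.39817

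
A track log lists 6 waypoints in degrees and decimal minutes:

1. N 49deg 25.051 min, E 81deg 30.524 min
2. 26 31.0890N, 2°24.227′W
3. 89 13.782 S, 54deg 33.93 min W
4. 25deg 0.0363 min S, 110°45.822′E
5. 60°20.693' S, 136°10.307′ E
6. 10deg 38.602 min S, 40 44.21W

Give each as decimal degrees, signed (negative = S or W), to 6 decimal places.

Point 1:
  Latitude: 25.051′ = 0.417517°; total 49.4175167
  N → positive
  Longitude: 30.524′ = 0.508733°; total 81.5087333
  E ⇒ keep positive
Point 2:
  Lat: 26 + 31.089/60 = 26.5181500
  N ⇒ keep positive
  λ: 24.227′ = 0.403783°; total 2.4037833
  W → negative
Point 3:
  Lat: 89 + 13.782/60 = 89.2297000
  S → negative
  λ: 54 + 33.93/60 = 54.5655000
  W → negative
Point 4:
  Lat: 25 + 0.0363/60 = 25.0006050
  S ⇒ negate
  Lon: 110 + 45.822/60 = 110.7637000
  E ⇒ keep positive
Point 5:
  Lat: 20.693′ = 0.344883°; total 60.3448833
  S ⇒ negate
  Lon: 10.307′ = 0.171783°; total 136.1717833
  E ⇒ keep positive
Point 6:
  Lat: 38.602′ = 0.643367°; total 10.6433667
  S → negative
  Longitude: 44.21′ = 0.736833°; total 40.7368333
  hemisphere W, so the sign is −

1. 49.417517, 81.508733
2. 26.518150, -2.403783
3. -89.229700, -54.565500
4. -25.000605, 110.763700
5. -60.344883, 136.171783
6. -10.643367, -40.736833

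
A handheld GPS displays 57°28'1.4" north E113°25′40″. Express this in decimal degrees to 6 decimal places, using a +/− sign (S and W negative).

Latitude: 28′ + 1.4″ = 28.02333′; 57 + 28.02333/60 = 57.4670556
N → positive
Lon: 113 + 25/60 + 40/3600 = 113.4277778
E → positive

57.467056, 113.427778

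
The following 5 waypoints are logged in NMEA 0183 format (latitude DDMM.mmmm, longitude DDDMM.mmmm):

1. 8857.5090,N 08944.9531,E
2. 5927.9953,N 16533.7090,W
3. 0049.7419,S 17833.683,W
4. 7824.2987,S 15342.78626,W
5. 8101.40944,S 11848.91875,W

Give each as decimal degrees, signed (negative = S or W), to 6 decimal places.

1. 88.958483, 89.749218
2. 59.466588, -165.561817
3. -0.829032, -178.561383
4. -78.404978, -153.713104
5. -81.023491, -118.815313

Point 1:
  Lat: degrees = first 2 digits = 88, minutes = 57.509; 88 + 57.509/60 = 88.9584833
  N ⇒ keep positive
  λ: split at 3 digits → 089° and 44.9531′; 89 + 44.9531/60 = 89.7492183
  E ⇒ keep positive
Point 2:
  Latitude: degrees = first 2 digits = 59, minutes = 27.9953; 59 + 27.9953/60 = 59.4665883
  N ⇒ keep positive
  Lon: split at 3 digits → 165° and 33.709′; 165 + 33.709/60 = 165.5618167
  W → negative
Point 3:
  φ: degrees = first 2 digits = 0, minutes = 49.7419; 0 + 49.7419/60 = 0.8290317
  S → negative
  Lon: split at 3 digits → 178° and 33.683′; 178 + 33.683/60 = 178.5613833
  hemisphere W, so the sign is −
Point 4:
  Lat: split at 2 digits → 78° and 24.2987′; 78 + 24.2987/60 = 78.4049783
  S → negative
  Longitude: degrees = first 3 digits = 153, minutes = 42.78626; 153 + 42.78626/60 = 153.7131043
  W ⇒ negate
Point 5:
  Lat: split at 2 digits → 81° and 1.40944′; 81 + 1.40944/60 = 81.0234907
  S ⇒ negate
  Longitude: degrees = first 3 digits = 118, minutes = 48.91875; 118 + 48.91875/60 = 118.8153125
  W ⇒ negate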